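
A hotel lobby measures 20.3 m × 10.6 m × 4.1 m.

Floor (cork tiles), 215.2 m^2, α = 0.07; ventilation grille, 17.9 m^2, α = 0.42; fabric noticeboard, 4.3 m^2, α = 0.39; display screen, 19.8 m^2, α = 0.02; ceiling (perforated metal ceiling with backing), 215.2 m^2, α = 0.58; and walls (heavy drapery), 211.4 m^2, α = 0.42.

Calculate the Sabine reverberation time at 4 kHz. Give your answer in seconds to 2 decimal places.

Equivalent absorption area: A = 215.2×0.07 + 17.9×0.42 + 4.3×0.39 + 19.8×0.02 + 215.2×0.58 + 211.4×0.42 = 238.259 m^2.
Volume V = 20.3 × 10.6 × 4.1 = 882.238 m³.
T = 0.161 V/A = 0.161·882.238/238.259 = 0.60 s.

0.60 sec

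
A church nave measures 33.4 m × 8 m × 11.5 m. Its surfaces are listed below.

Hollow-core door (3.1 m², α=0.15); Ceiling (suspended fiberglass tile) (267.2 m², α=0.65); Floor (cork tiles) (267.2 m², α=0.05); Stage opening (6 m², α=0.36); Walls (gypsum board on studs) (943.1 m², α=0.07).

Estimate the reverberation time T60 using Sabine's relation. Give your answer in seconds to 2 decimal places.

Summing Sᵢαᵢ: 0.465 + 173.680 + 13.360 + 2.160 + 66.017 → A = 255.682 sabins.
Room volume: 3072.8 m³.
T = 0.161 V/A = 0.161·3072.8/255.682 = 1.93 s.

1.93 seconds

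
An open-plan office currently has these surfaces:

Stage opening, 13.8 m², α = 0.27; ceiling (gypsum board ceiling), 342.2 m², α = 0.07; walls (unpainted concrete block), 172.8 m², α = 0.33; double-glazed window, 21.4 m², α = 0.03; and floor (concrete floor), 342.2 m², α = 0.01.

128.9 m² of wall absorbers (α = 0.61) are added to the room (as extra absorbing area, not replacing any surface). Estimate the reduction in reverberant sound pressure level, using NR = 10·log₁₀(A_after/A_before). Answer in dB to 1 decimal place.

2.8 dB

Summing Sᵢαᵢ: 3.726 + 23.954 + 57.024 + 0.642 + 3.422 → A_before = 88.768 sabins.
Added absorption = 128.9 × 0.61 = 78.629 sabins.
New total A_after = 167.397 sabins.
NR = 10·log₁₀(167.397/88.768) = 2.8 dB.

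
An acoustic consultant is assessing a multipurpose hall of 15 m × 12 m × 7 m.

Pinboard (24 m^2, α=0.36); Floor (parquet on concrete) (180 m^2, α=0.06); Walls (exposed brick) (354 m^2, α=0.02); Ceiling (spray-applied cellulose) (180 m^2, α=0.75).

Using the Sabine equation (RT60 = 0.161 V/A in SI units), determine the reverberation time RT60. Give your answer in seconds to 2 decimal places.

Equivalent absorption area: A = 24·0.36 + 180·0.06 + 354·0.02 + 180·0.75 = 161.520 m^2.
Room volume: 1260 m³.
Sabine: RT60 = 0.161 × 1260 / 161.520 = 1.26 s.

1.26 s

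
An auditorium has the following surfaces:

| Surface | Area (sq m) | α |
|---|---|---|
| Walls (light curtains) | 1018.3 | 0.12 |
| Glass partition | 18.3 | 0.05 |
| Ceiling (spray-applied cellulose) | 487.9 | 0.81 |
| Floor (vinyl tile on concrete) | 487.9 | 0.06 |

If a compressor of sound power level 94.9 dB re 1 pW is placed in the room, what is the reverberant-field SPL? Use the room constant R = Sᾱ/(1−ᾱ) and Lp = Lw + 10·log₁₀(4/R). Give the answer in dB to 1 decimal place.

72.2 dB

A = 547.584 sabins; S = 2012.4 sq m.
ᾱ = 547.584/2012.4 = 0.2721; R = Sᾱ/(1−ᾱ) = 547.584/(1−0.2721) = 752.279 sq m.
Lp = 94.9 + 10·log₁₀(4/752.279) = 94.9 + (-22.74) = 72.2 dB.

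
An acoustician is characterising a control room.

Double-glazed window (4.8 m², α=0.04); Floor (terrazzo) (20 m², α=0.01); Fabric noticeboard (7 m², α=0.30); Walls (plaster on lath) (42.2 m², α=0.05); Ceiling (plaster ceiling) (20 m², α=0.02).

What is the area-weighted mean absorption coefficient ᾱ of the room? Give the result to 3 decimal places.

0.053

S = Σ Sᵢ = 4.8 + 20 + 7 + 42.2 + 20 = 94.0 m².
Weighted sum Σ Sα = 5.002.
ᾱ = 5.002 / 94.0 = 0.053.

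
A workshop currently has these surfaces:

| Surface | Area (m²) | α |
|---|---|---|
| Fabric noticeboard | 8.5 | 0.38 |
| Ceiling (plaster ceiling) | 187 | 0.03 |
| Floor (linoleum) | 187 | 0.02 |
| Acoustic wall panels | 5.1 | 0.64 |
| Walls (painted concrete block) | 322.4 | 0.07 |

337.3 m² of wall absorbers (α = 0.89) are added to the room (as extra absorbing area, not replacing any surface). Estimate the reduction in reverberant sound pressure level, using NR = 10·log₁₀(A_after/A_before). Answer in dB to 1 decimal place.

Equivalent absorption area: A_before = 8.5·0.38 + 187·0.03 + 187·0.02 + 5.1·0.64 + 322.4·0.07 = 38.412 m².
Treatment contributes 337.3·0.89 = 300.197 sabins.
A_after = 38.412 + 300.197 = 338.609 sabins.
Reduction = 10 log₁₀(A_after/A_before) = 10 log₁₀(8.8152) = 9.5 dB.

9.5 dB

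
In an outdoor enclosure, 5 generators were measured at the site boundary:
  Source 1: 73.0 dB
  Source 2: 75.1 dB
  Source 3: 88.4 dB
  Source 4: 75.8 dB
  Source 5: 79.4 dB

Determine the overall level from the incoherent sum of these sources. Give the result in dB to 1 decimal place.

89.4 dB

Σ 10^(Lᵢ/10) = 8.693e+08.
L_total = 10·log₁₀(8.693e+08) = 89.4 dB.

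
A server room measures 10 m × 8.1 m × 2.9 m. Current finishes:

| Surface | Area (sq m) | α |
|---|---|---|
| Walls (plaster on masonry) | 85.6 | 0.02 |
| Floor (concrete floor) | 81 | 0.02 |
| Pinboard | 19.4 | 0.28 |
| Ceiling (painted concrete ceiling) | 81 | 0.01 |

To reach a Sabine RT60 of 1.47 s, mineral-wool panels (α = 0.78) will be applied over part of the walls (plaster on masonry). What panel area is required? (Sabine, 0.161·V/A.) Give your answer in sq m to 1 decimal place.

21.3

Summing Sᵢαᵢ: 1.712 + 1.620 + 5.432 + 0.810 → A₁ = 9.574 sabins.
Required A₂ = 0.161·234.9/1.47 = 25.727 sabins.
ΔA needed = 25.727 − 9.574 = 16.153 sabins.
Net gain per sq m: Δα = 0.78 − 0.02 = 0.76.
Panel area = 16.153 / 0.76 = 21.3 sq m.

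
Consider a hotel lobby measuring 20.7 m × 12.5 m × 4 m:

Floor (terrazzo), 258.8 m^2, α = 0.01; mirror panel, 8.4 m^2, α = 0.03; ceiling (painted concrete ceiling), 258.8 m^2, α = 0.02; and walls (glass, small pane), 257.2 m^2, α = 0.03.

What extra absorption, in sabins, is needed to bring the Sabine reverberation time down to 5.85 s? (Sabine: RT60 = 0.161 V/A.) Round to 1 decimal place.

12.8 sabins

Equivalent absorption area: A₁ = 258.8×0.01 + 8.4×0.03 + 258.8×0.02 + 257.2×0.03 = 15.732 m^2.
Target A₂ = 0.161·1035/5.85 = 28.485 sabins (V = 1035 m³).
ΔA = A₂ − A₁ = 28.485 − 15.732 = 12.8 sabins.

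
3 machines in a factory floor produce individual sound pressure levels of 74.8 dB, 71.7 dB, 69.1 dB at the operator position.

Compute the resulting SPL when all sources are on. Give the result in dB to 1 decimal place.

77.3 dB

Σ 10^(Lᵢ/10) = 5.312e+07.
L_total = 10·log₁₀(5.312e+07) = 77.3 dB.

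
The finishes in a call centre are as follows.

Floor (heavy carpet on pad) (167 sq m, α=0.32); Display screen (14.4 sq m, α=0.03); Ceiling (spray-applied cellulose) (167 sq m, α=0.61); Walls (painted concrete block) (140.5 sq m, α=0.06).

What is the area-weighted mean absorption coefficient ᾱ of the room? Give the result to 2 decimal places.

S = Σ Sᵢ = 167 + 14.4 + 167 + 140.5 = 488.9 sq m.
Σ(Sᵢαᵢ) = 167*0.32 + 14.4*0.03 + 167*0.61 + 140.5*0.06 = 164.172.
ᾱ = 164.172 / 488.9 = 0.34.

0.34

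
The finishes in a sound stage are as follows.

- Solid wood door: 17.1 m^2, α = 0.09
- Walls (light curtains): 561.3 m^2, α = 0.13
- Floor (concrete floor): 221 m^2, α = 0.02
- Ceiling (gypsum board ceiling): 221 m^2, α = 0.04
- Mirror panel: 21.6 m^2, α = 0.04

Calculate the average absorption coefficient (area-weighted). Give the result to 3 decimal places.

S = Σ Sᵢ = 17.1 + 561.3 + 221 + 221 + 21.6 = 1042.0 m^2.
A = 17.1×0.09 + 561.3×0.13 + 221×0.02 + 221×0.04 + 21.6×0.04 = 88.632 sabins.
ᾱ = A/S = 0.085.

0.085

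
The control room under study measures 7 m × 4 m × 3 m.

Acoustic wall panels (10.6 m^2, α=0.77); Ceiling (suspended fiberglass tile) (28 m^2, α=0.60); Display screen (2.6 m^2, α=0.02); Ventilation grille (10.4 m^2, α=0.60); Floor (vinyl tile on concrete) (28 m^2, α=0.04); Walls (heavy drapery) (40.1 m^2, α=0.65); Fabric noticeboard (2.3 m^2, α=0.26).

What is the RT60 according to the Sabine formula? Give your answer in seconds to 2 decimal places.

0.23 s

Total absorption A = 10.6×0.77 + 28×0.60 + 2.6×0.02 + 10.4×0.60 + 28×0.04 + 40.1×0.65 + 2.3×0.26
  = 8.162 + 16.800 + 0.052 + 6.240 + 1.120 + 26.065 + 0.598 = 59.037 m^2 sabins.
Volume V = 7 × 4 × 3 = 84 m³.
T = 0.161 V/A = 0.161·84/59.037 = 0.23 s.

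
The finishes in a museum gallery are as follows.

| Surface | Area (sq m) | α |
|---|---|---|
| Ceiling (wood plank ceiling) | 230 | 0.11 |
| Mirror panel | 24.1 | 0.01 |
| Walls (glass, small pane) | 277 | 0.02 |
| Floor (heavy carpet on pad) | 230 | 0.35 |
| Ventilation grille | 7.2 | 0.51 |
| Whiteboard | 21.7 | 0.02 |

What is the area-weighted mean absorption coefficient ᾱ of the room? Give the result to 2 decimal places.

S = Σ Sᵢ = 230 + 24.1 + 277 + 230 + 7.2 + 21.7 = 790.0 sq m.
A = 230·0.11 + 24.1·0.01 + 277·0.02 + 230·0.35 + 7.2·0.51 + 21.7·0.02 = 115.687 sabins.
ᾱ = A/S = 0.15.

0.15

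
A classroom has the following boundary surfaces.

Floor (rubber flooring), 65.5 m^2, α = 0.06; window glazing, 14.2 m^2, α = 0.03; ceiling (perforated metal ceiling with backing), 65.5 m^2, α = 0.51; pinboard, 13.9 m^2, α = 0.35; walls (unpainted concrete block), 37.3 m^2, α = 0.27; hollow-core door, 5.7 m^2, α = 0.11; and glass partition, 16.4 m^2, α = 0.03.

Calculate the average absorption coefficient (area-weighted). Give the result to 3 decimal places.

S = Σ Sᵢ = 65.5 + 14.2 + 65.5 + 13.9 + 37.3 + 5.7 + 16.4 = 218.5 m^2.
A = 65.5·0.06 + 14.2·0.03 + 65.5·0.51 + 13.9·0.35 + 37.3·0.27 + 5.7·0.11 + 16.4·0.03 = 53.816 sabins.
ᾱ = A/S = 0.246.

0.246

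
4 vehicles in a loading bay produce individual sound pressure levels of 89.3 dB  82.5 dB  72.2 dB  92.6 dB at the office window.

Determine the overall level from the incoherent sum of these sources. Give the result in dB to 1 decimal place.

94.6 dB

Sum in the linear (power) domain: Σ 10^(Lᵢ/10) = 10^(89.3/10) + 10^(82.5/10) + 10^(72.2/10) + 10^(92.6/10) = 2.865e+09.
Combined level = 10 log₁₀(2.865e+09) = 94.6 dB.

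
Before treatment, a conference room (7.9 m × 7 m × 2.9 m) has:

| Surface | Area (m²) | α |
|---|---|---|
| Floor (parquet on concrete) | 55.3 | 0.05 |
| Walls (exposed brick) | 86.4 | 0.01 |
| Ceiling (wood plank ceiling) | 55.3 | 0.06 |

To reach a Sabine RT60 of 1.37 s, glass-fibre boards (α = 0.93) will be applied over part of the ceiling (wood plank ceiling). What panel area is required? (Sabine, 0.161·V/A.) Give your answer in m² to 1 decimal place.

13.7

Summing Sᵢαᵢ: 2.765 + 0.864 + 3.318 → A₁ = 6.947 sabins.
Required A₂ = 0.161·160.37/1.37 = 18.846 sabins.
Absorption to add: 18.846 − 6.947 = 11.899 sabins.
Each m² of panel replacing the ceiling (wood plank ceiling) adds (0.93 − 0.06) = 0.87 sabins.
Panel area = 11.899 / 0.87 = 13.7 m².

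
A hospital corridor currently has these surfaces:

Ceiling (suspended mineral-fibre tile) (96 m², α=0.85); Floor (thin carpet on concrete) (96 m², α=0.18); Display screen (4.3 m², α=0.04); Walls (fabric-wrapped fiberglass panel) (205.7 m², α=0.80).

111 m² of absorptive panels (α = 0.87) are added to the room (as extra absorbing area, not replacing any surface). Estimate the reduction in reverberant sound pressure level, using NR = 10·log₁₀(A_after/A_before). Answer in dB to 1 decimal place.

1.4 dB

Equivalent absorption area: A_before = 96*0.85 + 96*0.18 + 4.3*0.04 + 205.7*0.80 = 263.612 m².
Treatment contributes 111·0.87 = 96.570 sabins.
A_after = 263.612 + 96.570 = 360.182 sabins.
NR = 10·log₁₀(360.182/263.612) = 1.4 dB.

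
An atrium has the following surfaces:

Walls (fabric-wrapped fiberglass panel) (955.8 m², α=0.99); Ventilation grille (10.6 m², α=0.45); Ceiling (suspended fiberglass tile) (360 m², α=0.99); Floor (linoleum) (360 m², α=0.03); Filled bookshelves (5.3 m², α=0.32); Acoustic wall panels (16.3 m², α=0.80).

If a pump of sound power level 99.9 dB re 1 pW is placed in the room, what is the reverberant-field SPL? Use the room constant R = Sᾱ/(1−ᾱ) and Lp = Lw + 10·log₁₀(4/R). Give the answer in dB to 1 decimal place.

Σ(Sᵢαᵢ) = 955.8·0.99 + 10.6·0.45 + 360·0.99 + 360·0.03 + 5.3·0.32 + 16.3·0.80 = 1332.948; total area S = 1708.0 m².
ᾱ = 1332.948/1708.0 = 0.7804; R = Sᾱ/(1−ᾱ) = 1332.948/(1−0.7804) = 6069.891 m².
Lp = Lw + 10 log₁₀(4/R) = 99.9 -31.81 = 68.1 dB.

68.1 dB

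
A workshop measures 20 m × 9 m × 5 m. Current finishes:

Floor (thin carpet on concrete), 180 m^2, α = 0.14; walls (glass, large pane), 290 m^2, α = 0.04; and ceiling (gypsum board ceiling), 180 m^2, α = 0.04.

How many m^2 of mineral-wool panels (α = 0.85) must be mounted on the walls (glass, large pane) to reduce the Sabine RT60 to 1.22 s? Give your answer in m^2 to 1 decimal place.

92.3

Summing Sᵢαᵢ: 25.200 + 11.600 + 7.200 → A₁ = 44.000 sabins.
V = 900 m³. Target absorption A₂ = 0.161 × 900 / 1.22 = 118.770 sabins.
ΔA needed = 118.770 − 44.000 = 74.770 sabins.
Net gain per m^2: Δα = 0.85 − 0.04 = 0.81.
Area = ΔA/Δα = 74.770/0.81 = 92.3 m^2.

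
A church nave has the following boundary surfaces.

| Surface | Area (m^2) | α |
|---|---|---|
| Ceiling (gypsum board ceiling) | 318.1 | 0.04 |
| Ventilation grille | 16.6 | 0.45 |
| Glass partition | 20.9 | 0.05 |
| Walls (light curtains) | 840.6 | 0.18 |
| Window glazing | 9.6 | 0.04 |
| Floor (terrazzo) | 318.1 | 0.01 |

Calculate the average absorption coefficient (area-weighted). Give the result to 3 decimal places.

0.116

Total surface area S = 1523.9 m^2.
Weighted sum Σ Sα = 176.112.
ᾱ = 176.112 / 1523.9 = 0.116.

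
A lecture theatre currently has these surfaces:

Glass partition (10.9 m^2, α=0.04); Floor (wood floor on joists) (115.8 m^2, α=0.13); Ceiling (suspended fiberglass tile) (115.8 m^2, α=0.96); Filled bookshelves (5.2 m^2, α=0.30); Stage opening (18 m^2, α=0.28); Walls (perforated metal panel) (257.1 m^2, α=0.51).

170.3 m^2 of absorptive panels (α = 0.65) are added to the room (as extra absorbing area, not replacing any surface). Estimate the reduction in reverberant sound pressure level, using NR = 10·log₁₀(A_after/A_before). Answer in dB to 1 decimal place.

A_before = Σ Sᵢαᵢ = 10.9*0.04 + 115.8*0.13 + 115.8*0.96 + 5.2*0.30 + 18*0.28 + 257.1*0.51 = 264.379 sabins.
Added absorption = 170.3 × 0.65 = 110.695 sabins.
New total A_after = 375.074 sabins.
NR = 10·log₁₀(375.074/264.379) = 1.5 dB.

1.5 dB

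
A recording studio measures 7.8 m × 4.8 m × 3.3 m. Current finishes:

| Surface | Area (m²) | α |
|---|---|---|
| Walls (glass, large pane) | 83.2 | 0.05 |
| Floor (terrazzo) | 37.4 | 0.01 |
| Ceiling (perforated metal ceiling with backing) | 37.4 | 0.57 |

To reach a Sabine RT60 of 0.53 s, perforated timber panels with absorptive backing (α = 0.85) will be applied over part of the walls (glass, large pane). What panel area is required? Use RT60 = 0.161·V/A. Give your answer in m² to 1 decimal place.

Equivalent absorption area: A₁ = 83.2*0.05 + 37.4*0.01 + 37.4*0.57 = 25.852 m².
Required A₂ = 0.161·123.552/0.53 = 37.532 sabins.
Absorption to add: 37.532 − 25.852 = 11.680 sabins.
Each m² of panel replacing the walls (glass, large pane) adds (0.85 − 0.05) = 0.80 sabins.
Panel area = 11.680 / 0.80 = 14.6 m².

14.6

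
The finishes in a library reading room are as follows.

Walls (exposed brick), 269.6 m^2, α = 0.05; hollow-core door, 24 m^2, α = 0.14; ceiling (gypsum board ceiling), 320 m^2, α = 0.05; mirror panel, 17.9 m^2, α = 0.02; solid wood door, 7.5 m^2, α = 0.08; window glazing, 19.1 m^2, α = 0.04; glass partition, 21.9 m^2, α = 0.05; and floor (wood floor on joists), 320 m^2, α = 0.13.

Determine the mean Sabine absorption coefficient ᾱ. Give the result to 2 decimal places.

Total surface area S = 1000.0 m^2.
Σ(Sᵢαᵢ) = 269.6×0.05 + 24×0.14 + 320×0.05 + 17.9×0.02 + 7.5×0.08 + 19.1×0.04 + 21.9×0.05 + 320×0.13 = 77.257.
ᾱ = 77.257 / 1000.0 = 0.08.

0.08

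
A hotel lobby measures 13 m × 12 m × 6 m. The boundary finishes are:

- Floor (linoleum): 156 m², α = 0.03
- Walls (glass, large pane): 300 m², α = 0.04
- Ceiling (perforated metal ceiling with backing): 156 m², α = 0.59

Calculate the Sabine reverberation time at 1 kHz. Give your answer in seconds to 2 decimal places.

Equivalent absorption area: A = 156·0.03 + 300·0.04 + 156·0.59 = 108.720 m².
Volume V = 13 × 12 × 6 = 936 m³.
T = 0.161 V/A = 0.161·936/108.720 = 1.39 s.

1.39 sec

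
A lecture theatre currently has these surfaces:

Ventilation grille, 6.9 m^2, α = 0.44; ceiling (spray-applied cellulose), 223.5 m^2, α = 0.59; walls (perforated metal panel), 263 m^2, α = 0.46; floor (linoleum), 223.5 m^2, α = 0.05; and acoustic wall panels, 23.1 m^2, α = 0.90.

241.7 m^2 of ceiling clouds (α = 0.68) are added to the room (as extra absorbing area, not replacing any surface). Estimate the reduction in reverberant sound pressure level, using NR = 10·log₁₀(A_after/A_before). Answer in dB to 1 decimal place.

2.0 dB

Equivalent absorption area: A_before = 6.9*0.44 + 223.5*0.59 + 263*0.46 + 223.5*0.05 + 23.1*0.90 = 287.846 m^2.
Treatment contributes 241.7·0.68 = 164.356 sabins.
New total A_after = 452.202 sabins.
Reduction = 10 log₁₀(A_after/A_before) = 10 log₁₀(1.5710) = 2.0 dB.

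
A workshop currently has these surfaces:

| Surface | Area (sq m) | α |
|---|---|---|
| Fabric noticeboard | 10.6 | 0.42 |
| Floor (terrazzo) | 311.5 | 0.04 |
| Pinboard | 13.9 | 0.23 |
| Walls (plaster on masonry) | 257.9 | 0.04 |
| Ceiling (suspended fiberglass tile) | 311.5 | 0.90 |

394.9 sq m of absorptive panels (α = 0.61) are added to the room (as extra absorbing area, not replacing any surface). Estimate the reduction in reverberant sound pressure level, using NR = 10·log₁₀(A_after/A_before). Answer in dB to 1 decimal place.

2.5 dB

Summing Sᵢαᵢ: 4.452 + 12.460 + 3.197 + 10.316 + 280.350 → A_before = 310.775 sabins.
Added absorption = 394.9 × 0.61 = 240.889 sabins.
New total A_after = 551.664 sabins.
Reduction = 10 log₁₀(A_after/A_before) = 10 log₁₀(1.7751) = 2.5 dB.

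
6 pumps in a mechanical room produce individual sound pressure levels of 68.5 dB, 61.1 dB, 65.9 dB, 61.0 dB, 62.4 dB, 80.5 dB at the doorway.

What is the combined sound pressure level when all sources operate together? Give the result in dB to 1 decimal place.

81.1 dB

Converting to relative power and adding: 10^(68.5/10) + 10^(61.1/10) + 10^(65.9/10) + 10^(61.0/10) + 10^(62.4/10) + 10^(80.5/10) = 1.275e+08.
Combined level = 10 log₁₀(1.275e+08) = 81.1 dB.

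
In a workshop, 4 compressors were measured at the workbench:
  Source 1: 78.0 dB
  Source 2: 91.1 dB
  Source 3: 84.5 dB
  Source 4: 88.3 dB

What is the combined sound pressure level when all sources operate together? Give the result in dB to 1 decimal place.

Converting to relative power and adding: 10^(78.0/10) + 10^(91.1/10) + 10^(84.5/10) + 10^(88.3/10) = 2.309e+09.
Back to dB: 10·log₁₀ Σ = 93.6 dB.

93.6 dB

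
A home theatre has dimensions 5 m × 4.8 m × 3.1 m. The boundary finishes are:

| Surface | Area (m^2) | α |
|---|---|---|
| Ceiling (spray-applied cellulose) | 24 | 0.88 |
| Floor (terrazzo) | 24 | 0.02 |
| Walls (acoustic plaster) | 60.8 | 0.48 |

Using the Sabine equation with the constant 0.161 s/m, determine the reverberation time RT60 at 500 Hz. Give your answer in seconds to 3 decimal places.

Equivalent absorption area: A = 24×0.88 + 24×0.02 + 60.8×0.48 = 50.784 m^2.
V = 5·4.8·3.1 = 74.4 m³.
RT60 = 0.161 · V / A = 0.161 × 74.4 / 50.784 = 0.236 s.

0.236 s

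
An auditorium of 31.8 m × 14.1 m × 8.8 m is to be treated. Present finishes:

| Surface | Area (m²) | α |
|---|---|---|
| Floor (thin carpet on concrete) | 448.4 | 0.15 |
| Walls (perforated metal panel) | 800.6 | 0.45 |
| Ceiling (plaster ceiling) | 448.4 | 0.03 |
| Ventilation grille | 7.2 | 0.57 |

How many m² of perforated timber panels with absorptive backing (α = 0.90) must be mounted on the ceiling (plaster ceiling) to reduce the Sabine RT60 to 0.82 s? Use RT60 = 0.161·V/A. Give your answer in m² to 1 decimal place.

378.9

Summing Sᵢαᵢ: 67.260 + 360.270 + 13.452 + 4.104 → A₁ = 445.086 sabins.
Required A₂ = 0.161·3945.744/0.82 = 774.713 sabins.
ΔA needed = 774.713 − 445.086 = 329.627 sabins.
Net gain per m²: Δα = 0.90 − 0.03 = 0.87.
Panel area = 329.627 / 0.87 = 378.9 m².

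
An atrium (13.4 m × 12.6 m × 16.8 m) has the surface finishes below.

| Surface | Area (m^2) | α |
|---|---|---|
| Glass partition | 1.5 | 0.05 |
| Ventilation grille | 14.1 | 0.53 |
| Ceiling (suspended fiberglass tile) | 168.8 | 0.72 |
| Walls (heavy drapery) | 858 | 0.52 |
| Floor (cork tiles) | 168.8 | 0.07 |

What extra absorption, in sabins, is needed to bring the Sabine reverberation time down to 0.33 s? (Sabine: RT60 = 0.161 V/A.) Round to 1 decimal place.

Equivalent absorption area: A₁ = 1.5×0.05 + 14.1×0.53 + 168.8×0.72 + 858×0.52 + 168.8×0.07 = 587.060 m^2.
For T = 0.33 s, need A₂ = 0.161·V/T = 0.161·2836.512/0.33 = 1383.874 sabins.
Shortfall: 1383.874 − 587.060 = 796.8 sabins.

796.8 sabins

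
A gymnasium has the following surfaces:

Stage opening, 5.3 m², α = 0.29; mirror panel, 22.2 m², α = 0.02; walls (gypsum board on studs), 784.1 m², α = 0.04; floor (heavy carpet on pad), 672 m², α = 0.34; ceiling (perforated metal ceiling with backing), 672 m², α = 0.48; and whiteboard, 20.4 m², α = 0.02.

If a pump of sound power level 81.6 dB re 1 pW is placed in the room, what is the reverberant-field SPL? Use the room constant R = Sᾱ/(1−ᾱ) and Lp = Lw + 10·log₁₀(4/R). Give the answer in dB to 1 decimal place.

A = 584.793 sabins; S = 2176.0 m².
ᾱ = 584.793/2176.0 = 0.2687; R = Sᾱ/(1−ᾱ) = 584.793/(1−0.2687) = 799.662 m².
Lp = Lw + 10 log₁₀(4/R) = 81.6 -23.01 = 58.6 dB.

58.6 dB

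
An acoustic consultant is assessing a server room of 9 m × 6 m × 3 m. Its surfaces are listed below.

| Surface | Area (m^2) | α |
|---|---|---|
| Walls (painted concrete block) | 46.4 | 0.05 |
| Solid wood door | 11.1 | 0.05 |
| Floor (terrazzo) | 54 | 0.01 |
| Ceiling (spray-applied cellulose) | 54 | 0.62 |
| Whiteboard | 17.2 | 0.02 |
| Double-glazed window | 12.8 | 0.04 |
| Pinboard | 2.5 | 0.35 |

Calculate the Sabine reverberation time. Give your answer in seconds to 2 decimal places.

0.68 sec

Total absorption A = 46.4×0.05 + 11.1×0.05 + 54×0.01 + 54×0.62 + 17.2×0.02 + 12.8×0.04 + 2.5×0.35
  = 2.320 + 0.555 + 0.540 + 33.480 + 0.344 + 0.512 + 0.875 = 38.626 m^2 sabins.
Room volume: 162 m³.
Sabine: RT60 = 0.161 × 162 / 38.626 = 0.68 s.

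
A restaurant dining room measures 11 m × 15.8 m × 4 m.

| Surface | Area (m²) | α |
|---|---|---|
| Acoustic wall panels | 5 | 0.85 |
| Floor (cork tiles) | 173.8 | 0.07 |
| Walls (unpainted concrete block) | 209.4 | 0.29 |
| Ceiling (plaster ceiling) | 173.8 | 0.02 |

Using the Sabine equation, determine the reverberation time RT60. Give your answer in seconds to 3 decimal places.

A = Σ Sᵢαᵢ = 5×0.85 + 173.8×0.07 + 209.4×0.29 + 173.8×0.02 = 80.618 sabins.
Room volume: 695.2 m³.
Sabine: RT60 = 0.161 × 695.2 / 80.618 = 1.388 s.

1.388 s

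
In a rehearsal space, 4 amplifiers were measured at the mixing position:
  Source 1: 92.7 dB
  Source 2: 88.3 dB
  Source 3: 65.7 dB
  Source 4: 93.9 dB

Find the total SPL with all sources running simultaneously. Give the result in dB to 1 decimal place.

Σ 10^(Lᵢ/10) = 4.997e+09.
Combined level = 10 log₁₀(4.997e+09) = 97.0 dB.

97.0 dB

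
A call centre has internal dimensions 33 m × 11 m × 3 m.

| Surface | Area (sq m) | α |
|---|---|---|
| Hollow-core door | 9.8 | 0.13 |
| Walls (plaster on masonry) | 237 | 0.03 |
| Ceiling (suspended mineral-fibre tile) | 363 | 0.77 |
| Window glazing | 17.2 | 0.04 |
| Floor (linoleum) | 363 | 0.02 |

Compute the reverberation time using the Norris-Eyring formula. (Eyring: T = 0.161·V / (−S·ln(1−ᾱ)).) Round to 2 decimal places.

Total surface area S = 9.8 + 237 + 363 + 17.2 + 363 = 990.0 sq m.
Absorption A = 9.8×0.13 + 237×0.03 + 363×0.77 + 17.2×0.04 + 363×0.02 = 295.842 sabins.
Mean coefficient ᾱ = A/S = 0.2988.
Eyring denominator: −S ln(1−ᾱ) = 351.413.
V = 33 × 11 × 3 = 1089 m³.
RT60 = 0.161 × 1089 / 351.413 = 0.50 s.

0.50 s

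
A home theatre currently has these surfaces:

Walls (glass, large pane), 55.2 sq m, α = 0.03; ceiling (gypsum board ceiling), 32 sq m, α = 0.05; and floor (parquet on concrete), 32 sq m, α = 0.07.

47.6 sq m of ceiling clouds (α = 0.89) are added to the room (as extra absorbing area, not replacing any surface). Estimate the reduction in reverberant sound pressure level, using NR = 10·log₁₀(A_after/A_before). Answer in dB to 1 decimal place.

Total absorption A_before = 55.2·0.03 + 32·0.05 + 32·0.07
  = 1.656 + 1.600 + 2.240 = 5.496 sq m sabins.
Added absorption = 47.6 × 0.89 = 42.364 sabins.
New total A_after = 47.860 sabins.
NR = 10·log₁₀(47.860/5.496) = 9.4 dB.

9.4 dB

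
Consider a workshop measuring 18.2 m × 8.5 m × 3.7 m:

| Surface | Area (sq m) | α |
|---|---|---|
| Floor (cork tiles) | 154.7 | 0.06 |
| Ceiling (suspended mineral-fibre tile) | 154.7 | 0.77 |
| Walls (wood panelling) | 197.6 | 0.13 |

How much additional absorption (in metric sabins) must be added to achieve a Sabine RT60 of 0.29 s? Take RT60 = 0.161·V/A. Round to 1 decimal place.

Total absorption A₁ = 154.7·0.06 + 154.7·0.77 + 197.6·0.13
  = 9.282 + 119.119 + 25.688 = 154.089 sq m sabins.
Target A₂ = 0.161·572.39/0.29 = 317.775 sabins (V = 572.39 m³).
Shortfall: 317.775 − 154.089 = 163.7 sabins.

163.7 sabins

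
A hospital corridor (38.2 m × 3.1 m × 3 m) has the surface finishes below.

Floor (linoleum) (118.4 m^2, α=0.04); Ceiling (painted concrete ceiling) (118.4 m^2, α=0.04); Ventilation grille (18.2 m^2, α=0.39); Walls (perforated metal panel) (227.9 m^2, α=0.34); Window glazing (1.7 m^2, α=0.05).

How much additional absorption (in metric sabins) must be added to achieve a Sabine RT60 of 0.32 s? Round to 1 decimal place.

84.6 sabins

Total absorption A₁ = 118.4·0.04 + 118.4·0.04 + 18.2·0.39 + 227.9·0.34 + 1.7·0.05
  = 4.736 + 4.736 + 7.098 + 77.486 + 0.085 = 94.141 m^2 sabins.
Target A₂ = 0.161·355.26/0.32 = 178.740 sabins (V = 355.26 m³).
Additional absorption ΔA = 178.740 − 94.141 = 84.6 sabins.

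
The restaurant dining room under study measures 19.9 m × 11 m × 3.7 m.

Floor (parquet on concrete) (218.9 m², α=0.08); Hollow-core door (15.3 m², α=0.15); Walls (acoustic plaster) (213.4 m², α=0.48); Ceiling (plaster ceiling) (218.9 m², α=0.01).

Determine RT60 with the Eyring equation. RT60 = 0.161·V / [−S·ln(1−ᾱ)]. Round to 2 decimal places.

Total surface area S = 218.9 + 15.3 + 213.4 + 218.9 = 666.5 m².
Absorption A = 218.9×0.08 + 15.3×0.15 + 213.4×0.48 + 218.9×0.01 = 124.428 sabins.
ᾱ = 124.428 / 666.5 = 0.1867.
Eyring denominator: −S ln(1−ᾱ) = 137.736.
V = 19.9 × 11 × 3.7 = 809.93 m³.
T = 0.161·V/[−S·ln(1−ᾱ)] = 0.161·809.93/137.736 = 0.95 s.

0.95 seconds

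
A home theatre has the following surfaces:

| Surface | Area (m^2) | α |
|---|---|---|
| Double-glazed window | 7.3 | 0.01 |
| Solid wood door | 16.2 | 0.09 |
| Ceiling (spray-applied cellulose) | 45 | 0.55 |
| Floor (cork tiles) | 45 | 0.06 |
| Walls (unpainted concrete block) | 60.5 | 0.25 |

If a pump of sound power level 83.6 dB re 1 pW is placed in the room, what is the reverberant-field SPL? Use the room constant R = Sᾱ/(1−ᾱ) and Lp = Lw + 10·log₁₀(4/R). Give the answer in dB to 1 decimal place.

A = 44.106 sabins; S = 174.0 m^2.
ᾱ = 44.106/174.0 = 0.2535; R = Sᾱ/(1−ᾱ) = 44.106/(1−0.2535) = 59.084 m^2.
Lp = Lw + 10 log₁₀(4/R) = 83.6 -11.69 = 71.9 dB.

71.9 dB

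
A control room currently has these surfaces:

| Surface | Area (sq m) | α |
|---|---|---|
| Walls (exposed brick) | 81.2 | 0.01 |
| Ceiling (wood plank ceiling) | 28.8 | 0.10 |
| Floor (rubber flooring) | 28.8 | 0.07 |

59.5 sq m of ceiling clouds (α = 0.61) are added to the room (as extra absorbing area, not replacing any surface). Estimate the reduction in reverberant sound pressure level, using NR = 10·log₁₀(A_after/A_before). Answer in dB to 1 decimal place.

8.7 dB

Equivalent absorption area: A_before = 81.2·0.01 + 28.8·0.10 + 28.8·0.07 = 5.708 sq m.
Treatment contributes 59.5·0.61 = 36.295 sabins.
A_after = 5.708 + 36.295 = 42.003 sabins.
NR = 10·log₁₀(42.003/5.708) = 8.7 dB.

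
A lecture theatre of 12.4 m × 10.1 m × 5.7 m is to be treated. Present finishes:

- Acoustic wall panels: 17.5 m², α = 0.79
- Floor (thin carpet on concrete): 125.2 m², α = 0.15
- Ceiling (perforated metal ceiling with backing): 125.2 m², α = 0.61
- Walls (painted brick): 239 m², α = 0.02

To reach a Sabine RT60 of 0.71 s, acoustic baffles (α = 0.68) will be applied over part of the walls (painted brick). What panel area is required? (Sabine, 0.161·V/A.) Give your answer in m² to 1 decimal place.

A₁ = Σ Sᵢαᵢ = 17.5·0.79 + 125.2·0.15 + 125.2·0.61 + 239·0.02 = 113.757 sabins.
Required A₂ = 0.161·713.868/0.71 = 161.877 sabins.
ΔA needed = 161.877 − 113.757 = 48.120 sabins.
Net gain per m²: Δα = 0.68 − 0.02 = 0.66.
Panel area = 48.120 / 0.66 = 72.9 m².

72.9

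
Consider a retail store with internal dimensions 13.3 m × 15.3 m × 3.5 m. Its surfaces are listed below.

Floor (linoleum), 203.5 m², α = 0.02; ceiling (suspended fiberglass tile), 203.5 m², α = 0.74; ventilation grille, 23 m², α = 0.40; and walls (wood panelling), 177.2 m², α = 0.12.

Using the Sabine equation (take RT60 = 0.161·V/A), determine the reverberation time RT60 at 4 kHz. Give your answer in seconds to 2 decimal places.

0.62 s

Equivalent absorption area: A = 203.5·0.02 + 203.5·0.74 + 23·0.40 + 177.2·0.12 = 185.124 m².
V = 13.3·15.3·3.5 = 712.215 m³.
Sabine: RT60 = 0.161 × 712.215 / 185.124 = 0.62 s.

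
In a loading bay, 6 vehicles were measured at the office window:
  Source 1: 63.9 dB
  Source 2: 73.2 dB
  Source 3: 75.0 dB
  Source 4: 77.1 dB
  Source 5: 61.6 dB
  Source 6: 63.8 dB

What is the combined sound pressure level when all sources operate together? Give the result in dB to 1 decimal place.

80.4 dB

Converting to relative power and adding: 10^(63.9/10) + 10^(73.2/10) + 10^(75.0/10) + 10^(77.1/10) + 10^(61.6/10) + 10^(63.8/10) = 1.101e+08.
Back to dB: 10·log₁₀ Σ = 80.4 dB.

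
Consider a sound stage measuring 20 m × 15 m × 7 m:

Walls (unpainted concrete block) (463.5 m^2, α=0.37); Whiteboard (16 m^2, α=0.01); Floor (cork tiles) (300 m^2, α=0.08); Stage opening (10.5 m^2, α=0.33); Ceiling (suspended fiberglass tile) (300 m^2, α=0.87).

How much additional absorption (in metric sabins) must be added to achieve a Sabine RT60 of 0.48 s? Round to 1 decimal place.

A₁ = Σ Sᵢαᵢ = 463.5*0.37 + 16*0.01 + 300*0.08 + 10.5*0.33 + 300*0.87 = 460.120 sabins.
V = 2100 m³. Required absorption A₂ = 0.161 × 2100 / 0.48 = 704.375 sabins.
Shortfall: 704.375 − 460.120 = 244.3 sabins.

244.3 sabins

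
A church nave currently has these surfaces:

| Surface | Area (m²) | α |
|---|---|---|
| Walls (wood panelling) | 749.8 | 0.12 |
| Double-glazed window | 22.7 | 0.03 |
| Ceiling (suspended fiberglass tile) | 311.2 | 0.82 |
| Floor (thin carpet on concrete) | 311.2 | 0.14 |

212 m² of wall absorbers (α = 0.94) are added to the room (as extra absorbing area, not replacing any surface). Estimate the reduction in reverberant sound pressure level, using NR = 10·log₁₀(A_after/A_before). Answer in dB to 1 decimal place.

1.8 dB

A_before = Σ Sᵢαᵢ = 749.8·0.12 + 22.7·0.03 + 311.2·0.82 + 311.2·0.14 = 389.409 sabins.
Added absorption = 212 × 0.94 = 199.280 sabins.
A_after = 389.409 + 199.280 = 588.689 sabins.
NR = 10·log₁₀(588.689/389.409) = 1.8 dB.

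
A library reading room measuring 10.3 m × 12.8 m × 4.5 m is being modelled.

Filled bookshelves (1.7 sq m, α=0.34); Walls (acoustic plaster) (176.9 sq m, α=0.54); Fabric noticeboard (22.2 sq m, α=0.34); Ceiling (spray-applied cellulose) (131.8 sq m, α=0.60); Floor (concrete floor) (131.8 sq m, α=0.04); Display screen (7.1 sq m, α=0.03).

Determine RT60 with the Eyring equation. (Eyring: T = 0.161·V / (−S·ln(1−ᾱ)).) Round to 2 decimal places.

S = Σ Sᵢ = 471.5 sq m.
Absorption A = 1.7·0.34 + 176.9·0.54 + 22.2·0.34 + 131.8·0.60 + 131.8·0.04 + 7.1·0.03 = 188.217 sabins.
ᾱ = 188.217 / 471.5 = 0.3992.
−S·ln(1−ᾱ) = −471.5 × ln(1 − 0.3992) = 240.226.
V = 10.3 × 12.8 × 4.5 = 593.28 m³.
RT60 = 0.161 × 593.28 / 240.226 = 0.40 s.

0.40 sec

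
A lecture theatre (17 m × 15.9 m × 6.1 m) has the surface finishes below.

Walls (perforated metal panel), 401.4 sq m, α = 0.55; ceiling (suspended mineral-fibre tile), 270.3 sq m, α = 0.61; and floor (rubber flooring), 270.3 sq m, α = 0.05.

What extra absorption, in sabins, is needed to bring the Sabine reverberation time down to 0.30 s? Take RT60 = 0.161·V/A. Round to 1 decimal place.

485.7 sabins

A₁ = Σ Sᵢαᵢ = 401.4*0.55 + 270.3*0.61 + 270.3*0.05 = 399.168 sabins.
For T = 0.30 s, need A₂ = 0.161·V/T = 0.161·1648.83/0.30 = 884.872 sabins.
Shortfall: 884.872 − 399.168 = 485.7 sabins.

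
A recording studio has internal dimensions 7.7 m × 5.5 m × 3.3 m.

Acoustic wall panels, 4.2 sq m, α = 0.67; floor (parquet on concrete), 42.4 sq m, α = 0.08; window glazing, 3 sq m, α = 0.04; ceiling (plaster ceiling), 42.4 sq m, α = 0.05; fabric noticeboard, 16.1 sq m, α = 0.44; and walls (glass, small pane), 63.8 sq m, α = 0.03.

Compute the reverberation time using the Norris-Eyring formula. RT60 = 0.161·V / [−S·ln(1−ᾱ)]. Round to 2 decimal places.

Total surface area S = 4.2 + 42.4 + 3 + 42.4 + 16.1 + 63.8 = 171.9 sq m.
Absorption A = 4.2·0.67 + 42.4·0.08 + 3·0.04 + 42.4·0.05 + 16.1·0.44 + 63.8·0.03 = 17.444 sabins.
Mean coefficient ᾱ = A/S = 0.1015.
−S·ln(1−ᾱ) = −171.9 × ln(1 − 0.1015) = 18.398.
V = 7.7 × 5.5 × 3.3 = 139.755 m³.
RT60 = 0.161 × 139.755 / 18.398 = 1.22 s.

1.22 s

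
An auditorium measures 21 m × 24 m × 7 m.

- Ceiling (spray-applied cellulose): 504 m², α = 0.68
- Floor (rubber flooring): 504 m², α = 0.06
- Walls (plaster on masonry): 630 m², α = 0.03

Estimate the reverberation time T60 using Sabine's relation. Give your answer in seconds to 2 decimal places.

A = Σ Sᵢαᵢ = 504*0.68 + 504*0.06 + 630*0.03 = 391.860 sabins.
Volume V = 21 × 24 × 7 = 3528 m³.
RT60 = 0.161 · V / A = 0.161 × 3528 / 391.860 = 1.45 s.

1.45 sec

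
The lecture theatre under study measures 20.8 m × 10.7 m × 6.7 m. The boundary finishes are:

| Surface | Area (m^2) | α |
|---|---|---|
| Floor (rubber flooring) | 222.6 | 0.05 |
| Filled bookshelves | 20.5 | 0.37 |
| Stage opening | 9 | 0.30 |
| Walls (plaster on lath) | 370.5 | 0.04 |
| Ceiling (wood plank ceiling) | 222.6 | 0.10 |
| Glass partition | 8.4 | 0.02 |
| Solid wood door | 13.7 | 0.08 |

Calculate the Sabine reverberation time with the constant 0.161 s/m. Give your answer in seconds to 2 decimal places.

A = Σ Sᵢαᵢ = 222.6*0.05 + 20.5*0.37 + 9*0.30 + 370.5*0.04 + 222.6*0.10 + 8.4*0.02 + 13.7*0.08 = 59.759 sabins.
Volume V = 20.8 × 10.7 × 6.7 = 1491.152 m³.
T = 0.161 V/A = 0.161·1491.152/59.759 = 4.02 s.

4.02 sec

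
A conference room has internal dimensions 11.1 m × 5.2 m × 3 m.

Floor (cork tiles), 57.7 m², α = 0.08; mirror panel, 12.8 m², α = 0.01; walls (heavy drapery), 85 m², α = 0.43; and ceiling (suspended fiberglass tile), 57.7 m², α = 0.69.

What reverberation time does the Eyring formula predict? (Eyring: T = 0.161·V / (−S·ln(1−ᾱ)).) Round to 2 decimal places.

Total surface area S = 57.7 + 12.8 + 85 + 57.7 = 213.2 m².
Absorption A = 57.7·0.08 + 12.8·0.01 + 85·0.43 + 57.7·0.69 = 81.107 sabins.
ᾱ = 81.107 / 213.2 = 0.3804.
−S·ln(1−ᾱ) = −213.2 × ln(1 − 0.3804) = 102.055.
V = 11.1 × 5.2 × 3 = 173.16 m³.
RT60 = 0.161 × 173.16 / 102.055 = 0.27 s.

0.27 sec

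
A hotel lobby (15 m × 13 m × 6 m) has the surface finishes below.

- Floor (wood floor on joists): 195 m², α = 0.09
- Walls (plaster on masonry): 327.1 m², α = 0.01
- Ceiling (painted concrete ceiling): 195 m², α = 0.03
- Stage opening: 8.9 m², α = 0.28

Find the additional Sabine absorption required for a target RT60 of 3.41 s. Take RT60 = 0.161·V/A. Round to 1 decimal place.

A₁ = Σ Sᵢαᵢ = 195·0.09 + 327.1·0.01 + 195·0.03 + 8.9·0.28 = 29.163 sabins.
V = 1170 m³. Required absorption A₂ = 0.161 × 1170 / 3.41 = 55.240 sabins.
Additional absorption ΔA = 55.240 − 29.163 = 26.1 sabins.

26.1 sabins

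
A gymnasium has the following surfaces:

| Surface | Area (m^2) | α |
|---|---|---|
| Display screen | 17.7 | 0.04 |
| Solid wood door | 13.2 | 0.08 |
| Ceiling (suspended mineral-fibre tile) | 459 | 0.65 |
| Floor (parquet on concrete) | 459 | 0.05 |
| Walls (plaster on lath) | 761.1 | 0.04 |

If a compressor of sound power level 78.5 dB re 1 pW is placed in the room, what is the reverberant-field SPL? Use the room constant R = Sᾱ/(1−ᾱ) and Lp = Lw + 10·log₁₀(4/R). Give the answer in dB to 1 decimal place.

A = 353.508 sabins; S = 1710.0 m^2.
ᾱ = 0.2067, so room constant R = A/(1−ᾱ) = 445.617 m^2.
Lp = 78.5 + 10·log₁₀(4/445.617) = 78.5 + (-20.47) = 58.0 dB.

58.0 dB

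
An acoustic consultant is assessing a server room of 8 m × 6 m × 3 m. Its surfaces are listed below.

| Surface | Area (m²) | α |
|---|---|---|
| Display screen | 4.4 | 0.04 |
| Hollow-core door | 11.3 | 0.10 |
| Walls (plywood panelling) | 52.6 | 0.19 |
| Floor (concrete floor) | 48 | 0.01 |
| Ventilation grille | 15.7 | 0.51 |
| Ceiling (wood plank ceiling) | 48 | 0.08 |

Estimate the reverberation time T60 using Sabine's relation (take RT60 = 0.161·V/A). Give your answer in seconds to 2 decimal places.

Equivalent absorption area: A = 4.4×0.04 + 11.3×0.10 + 52.6×0.19 + 48×0.01 + 15.7×0.51 + 48×0.08 = 23.627 m².
Room volume: 144 m³.
T = 0.161 V/A = 0.161·144/23.627 = 0.98 s.

0.98 s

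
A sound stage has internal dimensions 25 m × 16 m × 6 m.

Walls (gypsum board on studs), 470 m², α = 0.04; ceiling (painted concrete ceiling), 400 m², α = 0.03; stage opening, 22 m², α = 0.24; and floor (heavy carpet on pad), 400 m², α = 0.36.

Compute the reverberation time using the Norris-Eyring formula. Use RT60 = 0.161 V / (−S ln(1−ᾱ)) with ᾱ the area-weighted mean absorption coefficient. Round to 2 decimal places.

1.99 seconds

S = Σ Sᵢ = 1292.0 m².
Σ(Sᵢαᵢ) = 470×0.04 + 400×0.03 + 22×0.24 + 400×0.36 = 180.080.
Mean coefficient ᾱ = A/S = 0.1394.
−S·ln(1−ᾱ) = −1292.0 × ln(1 − 0.1394) = 193.962.
V = 25 × 16 × 6 = 2400 m³.
T = 0.161·V/[−S·ln(1−ᾱ)] = 0.161·2400/193.962 = 1.99 s.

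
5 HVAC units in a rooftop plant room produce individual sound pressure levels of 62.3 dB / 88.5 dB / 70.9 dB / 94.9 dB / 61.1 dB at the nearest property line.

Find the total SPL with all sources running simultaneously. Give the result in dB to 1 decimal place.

95.8 dB

Σ 10^(Lᵢ/10) = 3.814e+09.
Back to dB: 10·log₁₀ Σ = 95.8 dB.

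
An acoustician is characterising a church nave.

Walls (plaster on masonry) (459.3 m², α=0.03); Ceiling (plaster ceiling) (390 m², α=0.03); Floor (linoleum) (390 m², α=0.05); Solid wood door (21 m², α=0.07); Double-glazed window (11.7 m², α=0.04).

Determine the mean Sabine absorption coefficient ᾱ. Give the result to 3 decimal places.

0.037

S = Σ Sᵢ = 459.3 + 390 + 390 + 21 + 11.7 = 1272.0 m².
A = 459.3×0.03 + 390×0.03 + 390×0.05 + 21×0.07 + 11.7×0.04 = 46.917 sabins.
ᾱ = A/S = 0.037.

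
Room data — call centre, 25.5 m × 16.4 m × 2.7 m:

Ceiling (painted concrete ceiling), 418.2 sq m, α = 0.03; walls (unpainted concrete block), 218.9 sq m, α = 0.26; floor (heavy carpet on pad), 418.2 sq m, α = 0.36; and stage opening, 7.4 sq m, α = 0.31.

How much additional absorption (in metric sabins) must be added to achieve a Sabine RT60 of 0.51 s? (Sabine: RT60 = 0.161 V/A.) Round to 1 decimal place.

134.1 sabins

Summing Sᵢαᵢ: 12.546 + 56.914 + 150.552 + 2.294 → A₁ = 222.306 sabins.
For T = 0.51 s, need A₂ = 0.161·V/T = 0.161·1129.14/0.51 = 356.454 sabins.
ΔA = A₂ − A₁ = 356.454 − 222.306 = 134.1 sabins.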